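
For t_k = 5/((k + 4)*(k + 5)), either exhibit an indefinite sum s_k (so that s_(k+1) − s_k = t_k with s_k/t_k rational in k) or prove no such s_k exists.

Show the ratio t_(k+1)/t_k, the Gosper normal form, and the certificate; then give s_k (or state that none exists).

r(k) = (k + 4)/(k + 6) after simplifying.
A = k + 4, B = k + 6, C = 1.
Set up (k + 4)·f(k+1) − (k + 5)·f(k) − (1) = 0.
From deg A=1, deg B=1, deg C=0: d=1.
Coefficient equations give f(k) = k/4.
Then R = B(k−1)f/C = k*(k + 5)/4, so s_k = R(k)·t_k = 5*k/(4*(k + 4)).
Δs = 5/(k**2 + 9*k + 20), as required.

s_k = 5*k/(4*(k + 4))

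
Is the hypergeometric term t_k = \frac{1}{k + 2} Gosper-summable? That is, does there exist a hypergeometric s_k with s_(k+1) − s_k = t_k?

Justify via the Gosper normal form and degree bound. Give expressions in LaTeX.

No — t_k has no hypergeometric antidifference.

r(k) = (k + 2)/(k + 3) after simplifying.
So A=k + 2 and B=k + 3, with C=1.
Key eq: (k + 2)·f(k+1) = (k + 2)·f(k) + (1).
deg f ≤ 0 (via 1,1,0).
f = c0 ⇒ A·f(k+1) − B(k−1)·f(k) − C = -1. The system {-1 = 0} is inconsistent; no antidifference.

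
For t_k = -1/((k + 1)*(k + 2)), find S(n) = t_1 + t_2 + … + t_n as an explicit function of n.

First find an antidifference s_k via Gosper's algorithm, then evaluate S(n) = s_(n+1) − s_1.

The ratio is (k + 1)/(k + 3).
Take A(k)=k + 1, B(k)=k + 3, C(k)=1.
Need (k + 1)·f(k+1) − (k + 2)·f(k) = 1.
From deg A=1, deg B=1, deg C=0: d=1.
Solve for f: f(k) = k (degree 1 ≤ 1).
Then R = B(k−1)f/C = k*(k + 2), so s_k = R(k)·t_k = -k/(k + 1).
s_(k+1) − s_k = -1/(k**2 + 3*k + 2) = t_k.
Σ_(k=1)^n t_k = s_(n+1) − s_(1) = ((-n - 1)/(n + 2)) − (-1/2), i.e. -n/(2*n + 4).

S(n) = -n/(2*n + 4)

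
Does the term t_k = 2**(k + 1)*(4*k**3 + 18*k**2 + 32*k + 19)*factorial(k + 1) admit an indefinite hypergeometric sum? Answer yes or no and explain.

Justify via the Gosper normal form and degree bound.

Compute t_(k+1)/t_k: get 2*(4*k**4 + 38*k**3 + 140*k**2 + 233*k + 146)/(4*k**3 + 18*k**2 + 32*k + 19).
Normal form (A,B,C) = (2*k + 4, 1, k**3 + 9*k**2/2 + 8*k + 19/4).
Set up (2*k + 4)·f(k+1) − (1)·f(k) − (k**3 + 9*k**2/2 + 8*k + 19/4) = 0.
d = 2 from the (1,0,3) case.
A polynomial solution: f(k) = (2*k**2 + 2*k + 1)/4.
Certificate R = B(k−1)f/C = (2*k**2 + 2*k + 1)/(4*k**3 + 18*k**2 + 32*k + 19) gives s_k = 2**(k + 1)*(2*k**2 + 2*k + 1)*factorial(k + 1).
Verify: 2**(k + 1)*(4*k**3 + 18*k**2 + 32*k + 19)*factorial(k + 1) matches t_k.

Yes. s_k = 2**(k + 1)*(2*k**2 + 2*k + 1)*factorial(k + 1).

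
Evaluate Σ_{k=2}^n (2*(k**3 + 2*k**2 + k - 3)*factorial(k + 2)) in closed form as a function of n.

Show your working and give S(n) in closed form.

S(n) = 2*(n - 1)*(n + 1)*factorial(n + 3)

r(k) = (k + 3)*(k + (k + 1)**3 + 2*(k + 1)**2 - 2)/(k**3 + 2*k**2 + k - 3) after simplifying.
A = k + 3, B = 1, C = k**3 + 2*k**2 + k - 3.
Solve (k + 3)·f(k+1) − (1)·f(k) = k**3 + 2*k**2 + k - 3.
Degrees (1,0,3) ⇒ d ≤ 2.
Coefficient equations give f(k) = k*(k - 2).
R(k) = B(k−1)·f(k)/C(k) = k*(k - 2)/(k**3 + 2*k**2 + k - 3); s_k = R·t_k = 2*k*(k - 2)*factorial(k + 2).
Check: Δs_k = 2*(k**3 + 2*k**2 + k - 3)*factorial(k + 2). ✓
Σ_(k=2)^n t_k = s_(n+1) − s_(2) = (2*(n - 1)*(n + 1)*factorial(n + 3)) − (0), i.e. 2*(n - 1)*(n + 1)*factorial(n + 3).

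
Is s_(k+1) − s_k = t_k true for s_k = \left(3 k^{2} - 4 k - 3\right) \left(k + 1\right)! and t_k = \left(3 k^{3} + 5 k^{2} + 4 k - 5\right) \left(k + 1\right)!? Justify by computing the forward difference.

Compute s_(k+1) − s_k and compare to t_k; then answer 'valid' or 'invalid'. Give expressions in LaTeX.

s_(k+1) = (3*k**2 + 2*k - 4)*factorial(k + 2)
s_(k+1) − s_k = (3*k**3 + 5*k**2 + 4*k - 5)*factorial(k + 1)
(s_(k+1) − s_k) − t_k = 0

Valid: the claim telescopes to t_k.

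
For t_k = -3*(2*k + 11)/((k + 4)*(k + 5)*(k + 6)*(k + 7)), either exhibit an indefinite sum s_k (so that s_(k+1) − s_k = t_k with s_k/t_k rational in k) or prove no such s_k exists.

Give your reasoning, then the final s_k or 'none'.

Step 1: r(k) = (k + 4)*(2*k + 13)/((k + 8)*(2*k + 11)).
Take A(k)=k + 4, B(k)=k + 8, C(k)=k + 11/2.
Solve (k + 4)·f(k+1) − (k + 7)·f(k) = k + 11/2.
Degrees (1,1,1) ⇒ d ≤ 3.
Match coefficients ⇒ f(k) = k*(k + 5)*(k + 10)/48.
R(k) = B(k−1)·f(k)/C(k) = k*(k + 5)*(k + 7)*(k + 10)/(24*(2*k + 11)); s_k = R·t_k = k*(-k - 10)/(8*(k**2 + 10*k + 24)).
Check: Δs_k = 3*(-2*k - 11)/(k**4 + 22*k**3 + 179*k**2 + 638*k + 840). ✓

s_k = k*(-k - 10)/(8*(k**2 + 10*k + 24))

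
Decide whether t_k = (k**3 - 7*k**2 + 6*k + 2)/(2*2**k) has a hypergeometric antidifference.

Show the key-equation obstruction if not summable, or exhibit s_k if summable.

Yes. s_k = k*(-k**2 + 4*k - 1)/2**k.

Compute t_(k+1)/t_k: get (k**3 - 4*k**2 - 5*k + 2)/(2*(k**3 - 7*k**2 + 6*k + 2)).
Take A(k)=1/2, B(k)=1, C(k)=k**3 - 7*k**2 + 6*k + 2.
Solve (1/2)·f(k+1) − (1)·f(k) = k**3 - 7*k**2 + 6*k + 2.
d = 3 from the (0,0,3) case.
Match coefficients ⇒ f(k) = -2*k*(k**2 - 4*k + 1).
Get s_k = R·t_k = k*(-k**2 + 4*k - 1)/2**k with R(k) = B(k−1)f(k)/C(k) = -2*k*(k**2 - 4*k + 1)/(k**3 - 7*k**2 + 6*k + 2).
Verify: (k**3 - 7*k**2 + 6*k + 2)/(2*2**k) matches t_k.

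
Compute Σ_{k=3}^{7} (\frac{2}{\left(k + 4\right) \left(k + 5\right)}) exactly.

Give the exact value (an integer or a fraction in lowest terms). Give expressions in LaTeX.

Σ = 5/42

Compute t_(k+1)/t_k: get (k + 4)/(k + 6).
Normal form (A,B,C) = (k + 4, k + 6, 1).
f must satisfy (k + 4)·f(k+1) − (k + 5)·f(k) = 1.
Degrees (1,1,0) ⇒ d ≤ 1.
Coefficient equations give f(k) = k/4.
Get s_k = R·t_k = k/(2*(k + 4)) with R(k) = B(k−1)f(k)/C(k) = k*(k + 5)/4.
s_(k+1) − s_k = 2/(k**2 + 9*k + 20) = t_k.
Sum = s_(8) − s_(3); s_(8) = 1/3, s_(3) = 3/14 ⇒ 5/42.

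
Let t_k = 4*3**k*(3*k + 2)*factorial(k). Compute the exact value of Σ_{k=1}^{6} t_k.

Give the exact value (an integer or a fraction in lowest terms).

Σ = 44089908

The ratio is 3*(k + 1)*(3*k + 5)/(3*k + 2).
A = 3*k + 3, B = 1, C = k + 2/3.
f must satisfy (3*k + 3)·f(k+1) − (1)·f(k) = k + 2/3.
deg f ≤ 0 (via 1,0,1).
Solving with deg f ≤ 0: f(k) = 1/3.
R(k) = B(k−1)·f(k)/C(k) = 1/(3*k + 2); s_k = R·t_k = 4*3**k*factorial(k).
Δs = 4*3**k*(3*k + 2)*factorial(k), as required.
Telescoping: Σ = s_(7) − s_(1) = 44089920 − (12) = 44089908.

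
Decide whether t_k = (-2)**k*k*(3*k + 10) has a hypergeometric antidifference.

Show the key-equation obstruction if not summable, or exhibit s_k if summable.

Step 1: r(k) = -2*(k + 1)*(3*k + 13)/(k*(3*k + 10)).
A = -2, B = 1, C = k**2 + 10*k/3.
f must satisfy (-2)·f(k+1) − (1)·f(k) = k**2 + 10*k/3.
From deg A=0, deg B=0, deg C=2: d=2.
Match coefficients ⇒ f(k) = -(k**2 + 2*k - 2)/3.
Certificate R = B(k−1)f/C = -(k**2 + 2*k - 2)/(k*(3*k + 10)) gives s_k = (-2)**k*(-k**2 - 2*k + 2).
Verify: (-2)**k*k*(3*k + 10) matches t_k.

Yes. s_k = (-2)**k*(-k**2 - 2*k + 2).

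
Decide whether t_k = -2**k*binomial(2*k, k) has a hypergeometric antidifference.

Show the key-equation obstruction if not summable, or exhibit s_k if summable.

No — negative degree bound, so no certificate f.

r(k) = 4*(2*k + 1)/(k + 1) after simplifying.
Factor: A=8*k + 4; B=k + 1; C=1.
Need (8*k + 4)·f(k+1) − (k)·f(k) = 1.
From deg A=1, deg B=1, deg C=0: d=-1.
Negative degree bound (-1): no f exists, t_k not Gosper-summable.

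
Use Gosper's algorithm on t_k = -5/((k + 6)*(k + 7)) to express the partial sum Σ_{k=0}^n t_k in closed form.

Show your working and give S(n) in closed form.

S(n) = 5*(-n - 1)/(6*(n + 7))

Compute t_(k+1)/t_k: get (k + 6)/(k + 8).
So A=k + 6 and B=k + 8, with C=1.
Key eq: (k + 6)·f(k+1) = (k + 7)·f(k) + (1).
Degrees (1,1,0) ⇒ d ≤ 1.
A polynomial solution: f(k) = k/6.
R(k) = B(k−1)·f(k)/C(k) = k*(k + 7)/6; s_k = R·t_k = -5*k/(6*k + 36).
Verify: -5/(k**2 + 13*k + 42) matches t_k.
s_(n+1) = 5*(-n - 1)/(6*(n + 7)) and s_(0) = 0, so S(n) = 5*(-n - 1)/(6*(n + 7)).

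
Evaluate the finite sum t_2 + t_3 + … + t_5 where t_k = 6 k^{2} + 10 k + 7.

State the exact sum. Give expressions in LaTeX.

Ratio r(k) = (6*k**2 + 22*k + 23)/(6*k**2 + 10*k + 7).
Normal form (A,B,C) = (1, 1, k**2 + 5*k/3 + 7/6).
Key eq: (1)·f(k+1) = (1)·f(k) + (k**2 + 5*k/3 + 7/6).
d = 3 from the (0,0,2) case.
Solving with deg f ≤ 3: f(k) = k*(2*k**2 + 2*k + 3)/6.
R(k) = B(k−1)·f(k)/C(k) = k*(2*k**2 + 2*k + 3)/(6*k**2 + 10*k + 7); s_k = R·t_k = k*(2*k**2 + 2*k + 3).
s_(k+1) − s_k = 6*k**2 + 10*k + 7 = t_k.
Σ_(k=2)^(5) t_k = s_(6) − s_(2) = 522 − (30) = 492.

Σ = 492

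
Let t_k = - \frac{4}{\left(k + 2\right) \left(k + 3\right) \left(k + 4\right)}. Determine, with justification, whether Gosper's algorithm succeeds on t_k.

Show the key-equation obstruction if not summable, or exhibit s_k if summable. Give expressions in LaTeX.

Yes. s_k = \frac{k \left(- k - 5\right)}{3 \left(k + 2\right) \left(k + 3\right)}.

The ratio is (k + 2)/(k + 5).
Take A(k)=k + 2, B(k)=k + 5, C(k)=1.
Solve (k + 2)·f(k+1) − (k + 4)·f(k) = 1.
deg f ≤ 2 (via 1,1,0).
Coefficient equations give f(k) = k*(k + 5)/12.
Certificate R = B(k−1)f/C = k*(k + 4)*(k + 5)/12 gives s_k = k*(-k - 5)/(3*(k + 2)*(k + 3)).
Check: Δs_k = -4/(k**3 + 9*k**2 + 26*k + 24). ✓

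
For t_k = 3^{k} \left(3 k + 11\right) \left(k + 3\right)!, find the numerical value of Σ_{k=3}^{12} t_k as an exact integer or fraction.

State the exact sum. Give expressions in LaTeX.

Σ = 33357685142605804560

Step 1: r(k) = 3*(k + 4)*(3*k + 14)/(3*k + 11).
Factor: A=3*k + 12; B=1; C=k + 11/3.
Solve (3*k + 12)·f(k+1) − (1)·f(k) = k + 11/3.
From deg A=1, deg B=0, deg C=1: d=0.
Match coefficients ⇒ f(k) = 1/3.
Then R = B(k−1)f/C = 1/(3*k + 11), so s_k = R(k)·t_k = 3**k*factorial(k + 3).
Verify: 3**k*(3*k + 11)*factorial(k + 3) matches t_k.
Σ_(k=3)^(12) t_k = s_(13) − s_(3) = 33357685142605824000 − (19440) = 33357685142605804560.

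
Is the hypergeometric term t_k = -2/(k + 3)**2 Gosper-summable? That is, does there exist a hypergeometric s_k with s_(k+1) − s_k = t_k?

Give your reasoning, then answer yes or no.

No — key equation has no polynomial f.

t_(k+1)/t_k = (k + 3)**2/(k + 4)**2.
So A=k**2 + 6*k + 9 and B=k**2 + 8*k + 16, with C=1.
Solve (k**2 + 6*k + 9)·f(k+1) − (k**2 + 6*k + 9)·f(k) = 1.
deg f ≤ 0 (via 2,2,0).
Write f(k) = c0. Then LHS − RHS = -1, requiring -1 = 0: contradictory. No certificate.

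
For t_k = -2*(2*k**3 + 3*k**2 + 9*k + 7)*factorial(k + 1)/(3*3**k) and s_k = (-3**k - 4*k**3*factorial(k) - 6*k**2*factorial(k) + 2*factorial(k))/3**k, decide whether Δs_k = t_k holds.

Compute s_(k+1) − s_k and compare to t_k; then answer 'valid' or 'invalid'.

s_(k+1) = -(3*3**k + 4*k**4*factorial(k) + 22*k**3*factorial(k) + 42*k**2*factorial(k) + 32*k*factorial(k) + 8*factorial(k))/(3*3**k)
s_(k+1) − s_k = -2*(2*k**3 + 3*k**2 + 9*k + 7)*factorial(k + 1)/(3*3**k)
(s_(k+1) − s_k) − t_k = 0

valid; difference matches t_k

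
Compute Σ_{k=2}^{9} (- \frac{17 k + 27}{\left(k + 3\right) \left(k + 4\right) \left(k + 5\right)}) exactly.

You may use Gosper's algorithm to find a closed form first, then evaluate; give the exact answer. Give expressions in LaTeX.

Σ = -1754/1365

r(k) = (k + 3)*(17*k + 44)/((k + 6)*(17*k + 27)) after simplifying.
Gosper form: A/B · C(k+1)/C(k) with A=k + 3, B=k + 6, C=k + 27/17.
Need (k + 3)·f(k+1) − (k + 5)·f(k) = k + 27/17.
deg f ≤ 2 (via 1,1,1).
Coefficient equations give f(k) = k*(13*k + 23)/68.
Get s_k = R·t_k = k*(-13*k - 23)/(4*(k + 3)*(k + 4)) with R(k) = B(k−1)f(k)/C(k) = k*(k + 5)*(13*k + 23)/(4*(17*k + 27)).
Check: Δs_k = (-17*k - 27)/(k**3 + 12*k**2 + 47*k + 60). ✓
Σ_(k=2)^(9) t_k = s_(10) − s_(2) = -765/364 − (-49/60) = -1754/1365.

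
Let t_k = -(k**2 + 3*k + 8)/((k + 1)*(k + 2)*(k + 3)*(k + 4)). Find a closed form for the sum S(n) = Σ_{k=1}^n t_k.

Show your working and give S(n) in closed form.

r(k) = (k + 1)*(3*k + (k + 1)**2 + 11)/((k + 5)*(k**2 + 3*k + 8)) after simplifying.
Factor: A=k + 1; B=k + 5; C=k**2 + 3*k + 8.
Key eq: (k + 1)·f(k+1) = (k + 4)·f(k) + (k**2 + 3*k + 8).
d = 3 from the (1,1,2) case.
Match coefficients ⇒ f(k) = k*(2*k**2 + 9*k + 13)/3.
R(k) = B(k−1)·f(k)/C(k) = k*(k + 4)*(2*k**2 + 9*k + 13)/(3*(k**2 + 3*k + 8)); s_k = R·t_k = k*(-2*k**2 - 9*k - 13)/(3*(k + 1)*(k + 2)*(k + 3)).
Verify: (-k**2 - 3*k - 8)/(k**4 + 10*k**3 + 35*k**2 + 50*k + 24) matches t_k.
Σ_(k=1)^n t_k = s_(n+1) − s_(1) = ((-2*n**3 - 15*n**2 - 37*n - 24)/(3*(n**3 + 9*n**2 + 26*n + 24))) − (-1/3), i.e. n*(-n**2 - 6*n - 11)/(3*(n**3 + 9*n**2 + 26*n + 24)).

S(n) = n*(-n**2 - 6*n - 11)/(3*(n**3 + 9*n**2 + 26*n + 24))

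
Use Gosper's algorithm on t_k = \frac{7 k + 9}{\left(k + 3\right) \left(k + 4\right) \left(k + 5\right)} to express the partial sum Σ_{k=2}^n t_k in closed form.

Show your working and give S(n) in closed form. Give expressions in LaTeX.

S(n) = \frac{29 n^{2} + 51 n - 80}{30 \left(n^{2} + 9 n + 20\right)}

r(k) = (k + 3)*(7*k + 16)/((k + 6)*(7*k + 9)) after simplifying.
Factor: A=k + 3; B=k + 6; C=k + 9/7.
Solve (k + 3)·f(k+1) − (k + 5)·f(k) = k + 9/7.
From deg A=1, deg B=1, deg C=1: d=2.
A polynomial solution: f(k) = k*(5*k + 7)/28.
Get s_k = R·t_k = k*(5*k + 7)/(4*(k + 3)*(k + 4)) with R(k) = B(k−1)f(k)/C(k) = k*(k + 5)*(5*k + 7)/(4*(7*k + 9)).
Verify: (7*k + 9)/(k**3 + 12*k**2 + 47*k + 60) matches t_k.
s_(n+1) = (5*n**2 + 17*n + 12)/(4*(n**2 + 9*n + 20)) and s_(2) = 17/60, so S(n) = (29*n**2 + 51*n - 80)/(30*(n**2 + 9*n + 20)).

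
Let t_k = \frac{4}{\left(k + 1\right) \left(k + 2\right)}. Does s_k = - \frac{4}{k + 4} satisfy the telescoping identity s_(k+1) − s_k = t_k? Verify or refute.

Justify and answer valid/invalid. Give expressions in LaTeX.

Invalid: residual \frac{24 \left(- k - 3\right)}{k^{4} + 12 k^{3} + 49 k^{2} + 78 k + 40} ≠ 0.

s_(k+1) = -4/(k + 5)
s_(k+1) − s_k = 4/((k + 4)*(k + 5))
(s_(k+1) − s_k) − t_k = 24*(-k - 3)/(k**4 + 12*k**3 + 49*k**2 + 78*k + 40)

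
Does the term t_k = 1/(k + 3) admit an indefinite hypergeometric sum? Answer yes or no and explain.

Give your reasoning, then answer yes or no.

Ratio r(k) = (k + 3)/(k + 4).
A = k + 3, B = k + 4, C = 1.
Set up (k + 3)·f(k+1) − (k + 3)·f(k) − (1) = 0.
Bound: deg f ≤ 0.
Put f(k) = c0: A·f(k+1) − B(k−1)·f(k) − C = -1; need -1 = 0 — inconsistent ⇒ no f, not summable.

No — key equation has no polynomial f.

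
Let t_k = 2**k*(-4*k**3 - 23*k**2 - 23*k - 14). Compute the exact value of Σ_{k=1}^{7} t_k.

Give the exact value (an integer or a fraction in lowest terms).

Ratio r(k) = 2*(4*k**3 + 35*k**2 + 81*k + 64)/(4*k**3 + 23*k**2 + 23*k + 14).
Normal form (A,B,C) = (2, 1, k**3 + 23*k**2/4 + 23*k/4 + 7/2).
Need (2)·f(k+1) − (1)·f(k) = k**3 + 23*k**2/4 + 23*k/4 + 7/2.
d = 3 from the (0,0,3) case.
Coefficient equations give f(k) = (4*k**3 - k**2 + 3*k + 2)/4.
Then R = B(k−1)f/C = (4*k**3 - k**2 + 3*k + 2)/(4*k**3 + 23*k**2 + 23*k + 14), so s_k = R(k)·t_k = 2**k*(-4*k**3 + k**2 - 3*k - 2).
Δs = 2**k*(-4*k**3 - 23*k**2 - 23*k - 14), as required.
Sum = s_(8) − s_(1); s_(8) = -514560, s_(1) = -16 ⇒ -514544.

Σ = -514544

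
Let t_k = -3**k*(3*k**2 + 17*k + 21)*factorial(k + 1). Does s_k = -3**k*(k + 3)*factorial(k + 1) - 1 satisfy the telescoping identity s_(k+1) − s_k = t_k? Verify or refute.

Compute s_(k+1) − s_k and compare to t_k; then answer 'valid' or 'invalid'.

s_(k+1) = -3**(k + 1)*(k + 4)*factorial(k + 2) - 1
s_(k+1) − s_k = -3**k*(3*k**2 + 17*k + 21)*factorial(k + 1)
(s_(k+1) − s_k) − t_k = 0

Valid — Δs_k = t_k.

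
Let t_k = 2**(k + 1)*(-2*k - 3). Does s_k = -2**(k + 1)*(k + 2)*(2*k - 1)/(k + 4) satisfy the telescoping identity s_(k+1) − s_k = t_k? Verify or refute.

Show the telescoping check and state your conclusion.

s_(k+1) = -2**(k + 2)*(k + 3)*(2*k + 1)/(k + 5)
s_(k+1) − s_k = 2**(k + 1)*(-2*k**3 - 17*k**2 - 49*k - 34)/(k**2 + 9*k + 20)
(s_(k+1) − s_k) − t_k = 2**(k + 2)*(2*k**2 + 9*k + 13)/(k**2 + 9*k + 20)

Invalid: residual 2**(k + 2)*(2*k**2 + 9*k + 13)/(k**2 + 9*k + 20) ≠ 0.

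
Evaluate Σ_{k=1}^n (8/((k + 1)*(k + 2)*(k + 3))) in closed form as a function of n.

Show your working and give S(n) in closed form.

Compute t_(k+1)/t_k: get (k + 1)/(k + 4).
Factor: A=k + 1; B=k + 4; C=1.
Set up (k + 1)·f(k+1) − (k + 3)·f(k) − (1) = 0.
deg f ≤ 2 (via 1,1,0).
Solving with deg f ≤ 2: f(k) = k*(k + 3)/4.
Then R = B(k−1)f/C = k*(k + 3)**2/4, so s_k = R(k)·t_k = 2*k*(k + 3)/((k + 1)*(k + 2)).
Verify: 8/(k**3 + 6*k**2 + 11*k + 6) matches t_k.
Σ_(k=1)^n t_k = s_(n+1) − s_(1) = (2*(n**2 + 5*n + 4)/(n**2 + 5*n + 6)) − (4/3), i.e. 2*n*(n + 5)/(3*(n**2 + 5*n + 6)).

S(n) = 2*n*(n + 5)/(3*(n**2 + 5*n + 6))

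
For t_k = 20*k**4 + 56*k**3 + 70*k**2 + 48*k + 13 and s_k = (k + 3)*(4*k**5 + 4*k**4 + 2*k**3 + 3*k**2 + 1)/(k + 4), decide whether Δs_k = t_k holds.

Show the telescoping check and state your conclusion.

Invalid: residual (-16*k**5 - 132*k**4 - 292*k**3 - 325*k**2 - 205*k - 51)/(k**2 + 9*k + 20) ≠ 0.

s_(k+1) = (4*k**6 + 40*k**5 + 154*k**4 + 305*k**3 + 340*k**2 + 206*k + 56)/(k + 5)
s_(k+1) − s_k = (20*k**6 + 220*k**5 + 842*k**4 + 1506*k**3 + 1520*k**2 + 872*k + 209)/(k**2 + 9*k + 20)
(s_(k+1) − s_k) − t_k = (-16*k**5 - 132*k**4 - 292*k**3 - 325*k**2 - 205*k - 51)/(k**2 + 9*k + 20)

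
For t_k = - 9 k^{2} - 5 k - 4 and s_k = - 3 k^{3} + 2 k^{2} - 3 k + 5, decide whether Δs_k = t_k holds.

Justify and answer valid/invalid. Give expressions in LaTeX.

valid (s_(k+1) − s_k reduces to t_k)

s_(k+1) = -3*k**3 - 7*k**2 - 8*k + 1
s_(k+1) − s_k = -9*k**2 - 5*k - 4
(s_(k+1) − s_k) − t_k = 0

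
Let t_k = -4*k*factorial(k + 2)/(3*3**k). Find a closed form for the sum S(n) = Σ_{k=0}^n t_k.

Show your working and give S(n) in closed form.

S(n) = 8 - 4*factorial(n + 3)/(3*3**n)

Compute t_(k+1)/t_k: get (k + 1)*(k + 3)/(3*k).
A = k/3 + 1, B = 1, C = k.
Set up (k/3 + 1)·f(k+1) − (1)·f(k) − (k) = 0.
Degrees (1,0,1) ⇒ d ≤ 0.
A polynomial solution: f(k) = 3.
Certificate R = B(k−1)f/C = 3/k gives s_k = -4*factorial(k + 2)/3**k.
Check: Δs_k = -4*k*factorial(k + 2)/(3*3**k). ✓
s_(n+1) = -4*3**(-n - 1)*factorial(n + 3) and s_(0) = -8, so S(n) = 8 - 4*factorial(n + 3)/(3*3**n).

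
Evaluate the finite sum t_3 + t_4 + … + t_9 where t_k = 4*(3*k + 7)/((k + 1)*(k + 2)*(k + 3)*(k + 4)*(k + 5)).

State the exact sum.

Σ = 131/6006

The ratio is (k + 1)*(3*k + 10)/((k + 6)*(3*k + 7)).
Take A(k)=k + 1, B(k)=k + 6, C(k)=k + 7/3.
Key eq: (k + 1)·f(k+1) = (k + 5)·f(k) + (k + 7/3).
Bound: deg f ≤ 4.
Solving with deg f ≤ 4: f(k) = k*(k + 2)*(k**2 + 8*k + 19)/36.
Get s_k = R·t_k = k*(k**2 + 8*k + 19)/(3*(k**3 + 8*k**2 + 19*k + 12)) with R(k) = B(k−1)f(k)/C(k) = k*(k + 2)*(k + 5)*(k**2 + 8*k + 19)/(12*(3*k + 7)).
Verify: 4*(3*k + 7)/(k**5 + 15*k**4 + 85*k**3 + 225*k**2 + 274*k + 120) matches t_k.
Telescoping: Σ = s_(10) − s_(3) = 995/3003 − (13/42) = 131/6006.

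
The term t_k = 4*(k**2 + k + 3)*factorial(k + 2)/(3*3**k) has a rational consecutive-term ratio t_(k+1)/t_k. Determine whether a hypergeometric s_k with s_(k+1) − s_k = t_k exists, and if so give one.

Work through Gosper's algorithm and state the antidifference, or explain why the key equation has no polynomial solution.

s_k = 4*k*factorial(k + 2)/3**k

Step 1: r(k) = (k + 3)*(k + (k + 1)**2 + 4)/(3*(k**2 + k + 3)).
Take A(k)=k/3 + 1, B(k)=1, C(k)=k**2 + k + 3.
f must satisfy (k/3 + 1)·f(k+1) − (1)·f(k) = k**2 + k + 3.
From deg A=1, deg B=0, deg C=2: d=1.
Solve for f: f(k) = 3*k (degree 1 ≤ 1).
Certificate R = B(k−1)f/C = 3*k/(k**2 + k + 3) gives s_k = 4*k*factorial(k + 2)/3**k.
Verify: 4*(k**2 + k + 3)*factorial(k + 2)/(3*3**k) matches t_k.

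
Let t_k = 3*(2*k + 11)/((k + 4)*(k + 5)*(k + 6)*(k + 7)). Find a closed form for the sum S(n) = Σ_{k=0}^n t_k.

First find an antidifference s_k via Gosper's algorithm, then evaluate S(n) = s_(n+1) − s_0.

r(k) = (k + 4)*(2*k + 13)/((k + 8)*(2*k + 11)) after simplifying.
Factor: A=k + 4; B=k + 8; C=k + 11/2.
f must satisfy (k + 4)·f(k+1) − (k + 7)·f(k) = k + 11/2.
From deg A=1, deg B=1, deg C=1: d=3.
Solve for f: f(k) = k*(k + 5)*(k + 10)/48 (degree 3 ≤ 3).
R(k) = B(k−1)·f(k)/C(k) = k*(k + 5)*(k + 7)*(k + 10)/(24*(2*k + 11)); s_k = R·t_k = k*(k + 10)/(8*(k**2 + 10*k + 24)).
Verify: 3*(2*k + 11)/(k**4 + 22*k**3 + 179*k**2 + 638*k + 840) matches t_k.
Telescope: S(n) = s_(n+1) − s_(0) = (n**2 + 12*n + 11)/(8*(n**2 + 12*n + 35)) − (0) = (n**2 + 12*n + 11)/(8*(n**2 + 12*n + 35)).

S(n) = (n**2 + 12*n + 11)/(8*(n**2 + 12*n + 35))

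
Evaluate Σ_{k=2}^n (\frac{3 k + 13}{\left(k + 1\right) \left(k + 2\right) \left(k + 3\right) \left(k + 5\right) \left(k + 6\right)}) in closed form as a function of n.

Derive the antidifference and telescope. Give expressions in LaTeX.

Compute t_(k+1)/t_k: get (k + 1)*(k + 5)*(3*k + 16)/((k + 4)*(k + 7)*(3*k + 13)).
A = k + 1, B = k + 7, C = k**2 + 25*k/3 + 52/3.
Need (k + 1)·f(k+1) − (k + 6)·f(k) = k**2 + 25*k/3 + 52/3.
Bound: deg f ≤ 5.
Solve for f: f(k) = k*(k + 3)*(k + 4)*(k**2 + 8*k + 17)/30 (degree 5 ≤ 5).
So s_k = (B(k−1)f/C)·t_k = (k*(k + 3)*(k + 6)*(k**2 + 8*k + 17)/(10*(3*k + 13)))·t_k = k*(k**2 + 8*k + 17)/(10*(k**3 + 8*k**2 + 17*k + 10)).
Verify: (3*k + 13)/(k**5 + 17*k**4 + 107*k**3 + 307*k**2 + 396*k + 180) matches t_k.
s_(n+1) = (n**3 + 11*n**2 + 36*n + 26)/(10*(n**3 + 11*n**2 + 36*n + 36)) and s_(2) = 37/420, so S(n) = (n**3 + 11*n**2 + 36*n - 48)/(84*(n**3 + 11*n**2 + 36*n + 36)).

S(n) = \frac{n^{3} + 11 n^{2} + 36 n - 48}{84 \left(n^{3} + 11 n^{2} + 36 n + 36\right)}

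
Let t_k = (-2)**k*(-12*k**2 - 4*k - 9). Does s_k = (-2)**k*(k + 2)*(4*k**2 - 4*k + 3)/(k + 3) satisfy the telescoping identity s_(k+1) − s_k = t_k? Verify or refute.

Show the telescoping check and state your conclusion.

s_(k+1) = 2*(-2)**k*(k + 3)*(4*k - 4*(k + 1)**2 + 1)/(k + 4)
s_(k+1) − s_k = (-2)**k*(-12*k**4 - 76*k**3 - 137*k**2 - 94*k - 78)/(k**2 + 7*k + 12)
(s_(k+1) − s_k) − t_k = (-2)**k*(12*k**3 + 44*k**2 + 17*k + 30)/(k**2 + 7*k + 12)

Invalid: residual (-2)**k*(12*k**3 + 44*k**2 + 17*k + 30)/(k**2 + 7*k + 12) ≠ 0.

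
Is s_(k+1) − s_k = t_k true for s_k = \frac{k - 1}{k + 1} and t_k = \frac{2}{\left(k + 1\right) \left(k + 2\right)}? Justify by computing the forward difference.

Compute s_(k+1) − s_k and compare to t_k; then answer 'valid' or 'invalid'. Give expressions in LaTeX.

s_(k+1) = k/(k + 2)
s_(k+1) − s_k = 2/(k**2 + 3*k + 2)
(s_(k+1) − s_k) − t_k = 0

Valid — Δs_k = t_k.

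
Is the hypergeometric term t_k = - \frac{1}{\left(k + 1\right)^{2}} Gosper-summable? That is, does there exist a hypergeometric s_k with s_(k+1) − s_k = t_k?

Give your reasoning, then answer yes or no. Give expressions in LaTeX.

No; the coefficient equations for f are inconsistent.

Compute t_(k+1)/t_k: get (k + 1)**2/(k + 2)**2.
A = k**2 + 2*k + 1, B = k**2 + 4*k + 4, C = 1.
Need (k**2 + 2*k + 1)·f(k+1) − (k**2 + 2*k + 1)·f(k) = 1.
deg f ≤ 0 (via 2,2,0).
f = c0 ⇒ A·f(k+1) − B(k−1)·f(k) − C = -1. The system {-1 = 0} is inconsistent; no antidifference.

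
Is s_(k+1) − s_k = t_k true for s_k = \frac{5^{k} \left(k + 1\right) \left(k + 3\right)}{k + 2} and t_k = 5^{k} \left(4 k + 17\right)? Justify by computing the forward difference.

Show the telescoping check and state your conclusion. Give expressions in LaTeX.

s_(k+1) = 5**(k + 1)*(k + 2)*(k + 4)/(k + 3)
s_(k+1) − s_k = 5**k*(4*k**3 + 33*k**2 + 85*k + 71)/(k**2 + 5*k + 6)
(s_(k+1) − s_k) − t_k = 5**k*(-4*k**2 - 24*k - 31)/(k**2 + 5*k + 6)

Invalid: residual \frac{5^{k} \left(- 4 k^{2} - 24 k - 31\right)}{k^{2} + 5 k + 6} ≠ 0.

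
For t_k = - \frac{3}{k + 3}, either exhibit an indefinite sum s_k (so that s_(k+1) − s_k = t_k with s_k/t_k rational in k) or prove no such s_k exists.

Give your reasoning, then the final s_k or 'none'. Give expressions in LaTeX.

Ratio r(k) = (k + 3)/(k + 4).
So A=k + 3 and B=k + 4, with C=1.
Solve (k + 3)·f(k+1) − (k + 3)·f(k) = 1.
Degrees (1,1,0) ⇒ d ≤ 0.
Generic f = c0 gives residual -1; -1 = 0 cannot hold, so t_k is not Gosper-summable.

none (Gosper's algorithm certifies no s_k)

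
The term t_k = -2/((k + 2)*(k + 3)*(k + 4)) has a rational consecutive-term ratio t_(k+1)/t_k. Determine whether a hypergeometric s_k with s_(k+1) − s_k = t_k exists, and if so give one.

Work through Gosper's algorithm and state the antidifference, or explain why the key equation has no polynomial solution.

Compute t_(k+1)/t_k: get (k + 2)/(k + 5).
Take A(k)=k + 2, B(k)=k + 5, C(k)=1.
Need (k + 2)·f(k+1) − (k + 4)·f(k) = 1.
Degrees (1,1,0) ⇒ d ≤ 2.
Solve for f: f(k) = k*(k + 5)/12 (degree 2 ≤ 2).
Certificate R = B(k−1)f/C = k*(k + 4)*(k + 5)/12 gives s_k = k*(-k - 5)/(6*(k + 2)*(k + 3)).
Verify: -2/(k**3 + 9*k**2 + 26*k + 24) matches t_k.

s_k = k*(-k - 5)/(6*(k + 2)*(k + 3))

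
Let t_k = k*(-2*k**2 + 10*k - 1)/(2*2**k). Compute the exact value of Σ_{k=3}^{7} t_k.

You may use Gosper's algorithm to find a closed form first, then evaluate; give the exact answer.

The ratio is (2*k**3 - 4*k**2 - 13*k - 7)/(2*k*(2*k**2 - 10*k + 1)).
Gosper form: A/B · C(k+1)/C(k) with A=1/2, B=1, C=k**3 - 5*k**2 + k/2.
Key eq: (1/2)·f(k+1) = (1)·f(k) + (k**3 - 5*k**2 + k/2).
deg f ≤ 3 (via 0,0,3).
Solving with deg f ≤ 3: f(k) = -2*k**3 + 4*k**2 + k + 3.
Certificate R = B(k−1)f/C = -2*(2*k**3 - 4*k**2 - k - 3)/(k*(2*k**2 - 10*k + 1)) gives s_k = (2*k**3 - 4*k**2 - k - 3)/2**k.
s_(k+1) − s_k = k*(-2*k**2 + 10*k - 1)/(2*2**k) = t_k.
Σ_(k=3)^(7) t_k = s_(8) − s_(3) = 757/256 − (3/2) = 373/256.

Σ = 373/256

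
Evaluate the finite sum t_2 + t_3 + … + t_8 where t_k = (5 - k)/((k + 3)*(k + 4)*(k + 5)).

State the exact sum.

Σ = 7/390

Step 1: r(k) = (k - 4)*(k + 3)/((k - 5)*(k + 6)).
Gosper form: A/B · C(k+1)/C(k) with A=k + 3, B=k + 6, C=k - 5.
Set up (k + 3)·f(k+1) − (k + 5)·f(k) − (k - 5) = 0.
d = 2 from the (1,1,1) case.
Solving with deg f ≤ 2: f(k) = -k*(k + 19)/12.
So s_k = (B(k−1)f/C)·t_k = (-k*(k + 5)*(k + 19)/(12*(k - 5)))·t_k = k*(k + 19)/(12*(k + 3)*(k + 4)).
Check: Δs_k = (5 - k)/(k**3 + 12*k**2 + 47*k + 60). ✓
Evaluate s at k=9 and k=2: 7/52 and 7/60; difference 7/390.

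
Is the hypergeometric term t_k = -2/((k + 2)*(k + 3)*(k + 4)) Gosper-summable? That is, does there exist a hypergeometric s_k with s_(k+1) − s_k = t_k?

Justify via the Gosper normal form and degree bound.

r(k) = (k + 2)/(k + 5) after simplifying.
Factor: A=k + 2; B=k + 5; C=1.
Key eq: (k + 2)·f(k+1) = (k + 4)·f(k) + (1).
deg f ≤ 2 (via 1,1,0).
Solve for f: f(k) = k*(k + 5)/12 (degree 2 ≤ 2).
Certificate R = B(k−1)f/C = k*(k + 4)*(k + 5)/12 gives s_k = k*(-k - 5)/(6*(k + 2)*(k + 3)).
Verify: -2/(k**3 + 9*k**2 + 26*k + 24) matches t_k.

Yes. s_k = k*(-k - 5)/(6*(k + 2)*(k + 3)).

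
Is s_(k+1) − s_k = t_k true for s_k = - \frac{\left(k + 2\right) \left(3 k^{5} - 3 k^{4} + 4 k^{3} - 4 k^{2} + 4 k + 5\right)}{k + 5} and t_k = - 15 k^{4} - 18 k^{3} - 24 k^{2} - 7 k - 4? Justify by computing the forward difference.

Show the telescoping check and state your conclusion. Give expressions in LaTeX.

s_(k+1) = (-3*k**6 - 21*k**5 - 58*k**4 - 86*k**3 - 71*k**2 - 42*k - 27)/(k + 6)
s_(k+1) − s_k = (-15*k**6 - 147*k**5 - 384*k**4 - 481*k**3 - 408*k**2 - 149*k - 75)/(k**2 + 11*k + 30)
(s_(k+1) − s_k) − t_k = 3*(12*k**5 + 96*k**4 + 110*k**3 + 131*k**2 + 35*k + 15)/(k**2 + 11*k + 30)

Invalid: residual \frac{3 \left(12 k^{5} + 96 k^{4} + 110 k^{3} + 131 k^{2} + 35 k + 15\right)}{k^{2} + 11 k + 30} ≠ 0.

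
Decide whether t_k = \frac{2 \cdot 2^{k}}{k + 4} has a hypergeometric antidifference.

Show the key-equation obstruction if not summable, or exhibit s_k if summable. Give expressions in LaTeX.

Step 1: r(k) = 2*(k + 4)/(k + 5).
Factor: A=2*k + 8; B=k + 5; C=1.
Solve (2*k + 8)·f(k+1) − (k + 4)·f(k) = 1.
deg f ≤ -1 (via 1,1,0).
d = -1 < 0 ⇒ no nonzero polynomial f; not summable.

No — key equation has no polynomial f.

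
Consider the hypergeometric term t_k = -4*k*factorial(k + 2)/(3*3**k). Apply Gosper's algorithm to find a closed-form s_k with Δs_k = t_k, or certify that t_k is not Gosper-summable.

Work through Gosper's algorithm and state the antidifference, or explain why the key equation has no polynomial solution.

s_k = -4*factorial(k + 2)/3**k

Compute t_(k+1)/t_k: get (k + 1)*(k + 3)/(3*k).
Gosper form: A/B · C(k+1)/C(k) with A=k/3 + 1, B=1, C=k.
Set up (k/3 + 1)·f(k+1) − (1)·f(k) − (k) = 0.
Degrees (1,0,1) ⇒ d ≤ 0.
Coefficient equations give f(k) = 3.
R(k) = B(k−1)·f(k)/C(k) = 3/k; s_k = R·t_k = -4*factorial(k + 2)/3**k.
Verify: -4*k*factorial(k + 2)/(3*3**k) matches t_k.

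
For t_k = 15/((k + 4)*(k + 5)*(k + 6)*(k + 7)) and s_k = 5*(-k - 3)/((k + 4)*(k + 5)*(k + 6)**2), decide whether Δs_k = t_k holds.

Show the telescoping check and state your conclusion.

Invalid: residual 15*(-4*k - 25)/(k**6 + 35*k**5 + 507*k**4 + 3889*k**3 + 16652*k**2 + 37716*k + 35280) ≠ 0.

s_(k+1) = 5*(-k - 4)/((k + 5)*(k + 6)*(k + 7)**2)
s_(k+1) − s_k = 15*(k**2 + 9*k + 17)/(k**6 + 35*k**5 + 507*k**4 + 3889*k**3 + 16652*k**2 + 37716*k + 35280)
(s_(k+1) − s_k) − t_k = 15*(-4*k - 25)/(k**6 + 35*k**5 + 507*k**4 + 3889*k**3 + 16652*k**2 + 37716*k + 35280)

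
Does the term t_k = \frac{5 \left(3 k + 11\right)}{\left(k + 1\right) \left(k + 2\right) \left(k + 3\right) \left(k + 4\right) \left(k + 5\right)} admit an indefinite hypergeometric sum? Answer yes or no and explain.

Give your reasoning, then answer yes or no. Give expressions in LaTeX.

The ratio is (k + 1)*(3*k + 14)/((k + 6)*(3*k + 11)).
Factor: A=k + 1; B=k + 6; C=k + 11/3.
Need (k + 1)·f(k+1) − (k + 5)·f(k) = k + 11/3.
Bound: deg f ≤ 4.
A polynomial solution: f(k) = k*(k + 3)*(k**2 + 7*k + 14)/24.
Certificate R = B(k−1)f/C = k*(k + 3)*(k + 5)*(k**2 + 7*k + 14)/(8*(3*k + 11)) gives s_k = 5*k*(k**2 + 7*k + 14)/(8*(k**3 + 7*k**2 + 14*k + 8)).
s_(k+1) − s_k = 5*(3*k + 11)/(k**5 + 15*k**4 + 85*k**3 + 225*k**2 + 274*k + 120) = t_k.

Yes. s_k = \frac{5 k \left(k^{2} + 7 k + 14\right)}{8 \left(k^{3} + 7 k^{2} + 14 k + 8\right)}.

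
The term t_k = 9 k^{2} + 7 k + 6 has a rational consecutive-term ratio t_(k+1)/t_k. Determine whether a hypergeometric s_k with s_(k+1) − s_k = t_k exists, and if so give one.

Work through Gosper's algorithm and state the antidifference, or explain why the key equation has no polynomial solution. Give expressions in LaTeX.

Ratio r(k) = (9*k**2 + 25*k + 22)/(9*k**2 + 7*k + 6).
So A=1 and B=1, with C=k**2 + 7*k/9 + 2/3.
f must satisfy (1)·f(k+1) − (1)·f(k) = k**2 + 7*k/9 + 2/3.
d = 3 from the (0,0,2) case.
Solving with deg f ≤ 3: f(k) = k*(3*k**2 - k + 4)/9.
So s_k = (B(k−1)f/C)·t_k = (k*(3*k**2 - k + 4)/(9*k**2 + 7*k + 6))·t_k = k*(3*k**2 - k + 4).
Check: Δs_k = 9*k**2 + 7*k + 6. ✓

s_k = k \left(3 k^{2} - k + 4\right)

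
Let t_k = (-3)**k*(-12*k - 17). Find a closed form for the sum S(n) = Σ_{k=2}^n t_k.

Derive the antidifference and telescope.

S(n) = -15*(-3)**n + 3*(-3)**(n + 1)*n - 72

t_(k+1)/t_k = 3*(-12*k - 29)/(12*k + 17).
So A=-3 and B=1, with C=k + 17/12.
Set up (-3)·f(k+1) − (1)·f(k) − (k + 17/12) = 0.
From deg A=0, deg B=0, deg C=1: d=1.
Match coefficients ⇒ f(k) = -(3*k + 2)/12.
So s_k = (B(k−1)f/C)·t_k = (-(3*k + 2)/(12*k + 17))·t_k = (-3)**k*(3*k + 2).
Verify: (-3)**k*(-12*k - 17) matches t_k.
Telescope: S(n) = s_(n+1) − s_(2) = (-3)**(n + 1)*(3*n + 5) − (72) = -15*(-3)**n + 3*(-3)**(n + 1)*n - 72.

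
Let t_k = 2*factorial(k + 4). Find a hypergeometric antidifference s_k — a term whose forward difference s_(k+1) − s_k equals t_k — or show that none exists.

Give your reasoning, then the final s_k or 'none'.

not Gosper-summable; s_k does not exist

r(k) = k + 5 after simplifying.
So A=k + 5 and B=1, with C=1.
Need (k + 5)·f(k+1) − (1)·f(k) = 1.
Degrees (1,0,0) ⇒ d ≤ -1.
deg f ≤ -1 is impossible — no certificate.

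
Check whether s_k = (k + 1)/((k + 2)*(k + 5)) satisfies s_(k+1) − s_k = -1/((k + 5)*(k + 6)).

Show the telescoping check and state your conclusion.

Invalid: residual 2*(k + 4)/(k**4 + 16*k**3 + 91*k**2 + 216*k + 180) ≠ 0.

s_(k+1) = (k + 2)/((k + 3)*(k + 6))
s_(k+1) − s_k = (-k**2 - 3*k + 2)/(k**4 + 16*k**3 + 91*k**2 + 216*k + 180)
(s_(k+1) − s_k) − t_k = 2*(k + 4)/(k**4 + 16*k**3 + 91*k**2 + 216*k + 180)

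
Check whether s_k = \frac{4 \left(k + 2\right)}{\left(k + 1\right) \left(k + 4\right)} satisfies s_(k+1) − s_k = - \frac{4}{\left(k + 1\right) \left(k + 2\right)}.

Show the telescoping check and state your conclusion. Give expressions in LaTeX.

s_(k+1) = 4*(k + 3)/((k + 2)*(k + 5))
s_(k+1) − s_k = 4*(-k**2 - 5*k - 8)/(k**4 + 12*k**3 + 49*k**2 + 78*k + 40)
(s_(k+1) − s_k) − t_k = 16*(k + 3)/(k**4 + 12*k**3 + 49*k**2 + 78*k + 40)

Invalid: residual \frac{16 \left(k + 3\right)}{k^{4} + 12 k^{3} + 49 k^{2} + 78 k + 40} ≠ 0.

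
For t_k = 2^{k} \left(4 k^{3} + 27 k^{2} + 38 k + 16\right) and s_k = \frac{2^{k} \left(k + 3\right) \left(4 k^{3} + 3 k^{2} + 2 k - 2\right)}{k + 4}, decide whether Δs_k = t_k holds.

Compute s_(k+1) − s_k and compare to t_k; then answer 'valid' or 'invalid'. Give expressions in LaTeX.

s_(k+1) = 2**(k + 1)*(k + 4)*(2*k + 4*(k + 1)**3 + 3*(k + 1)**2)/(k + 5)
s_(k+1) − s_k = 2**k*(4*k**5 + 59*k**4 + 322*k**3 + 755*k**2 + 738*k + 254)/(k**2 + 9*k + 20)
(s_(k+1) − s_k) − t_k = 2**k*(-4*k**4 - 39*k**3 - 143*k**2 - 166*k - 66)/(k**2 + 9*k + 20)

Invalid: residual \frac{2^{k} \left(- 4 k^{4} - 39 k^{3} - 143 k^{2} - 166 k - 66\right)}{k^{2} + 9 k + 20} ≠ 0.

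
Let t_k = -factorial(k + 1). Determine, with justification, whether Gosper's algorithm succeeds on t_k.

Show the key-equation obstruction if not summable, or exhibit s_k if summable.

Ratio r(k) = k + 2.
Gosper form: A/B · C(k+1)/C(k) with A=k + 2, B=1, C=1.
f must satisfy (k + 2)·f(k+1) − (1)·f(k) = 1.
deg f ≤ -1 (via 1,0,0).
deg f ≤ -1 is impossible — no certificate.

No — t_k has no hypergeometric antidifference.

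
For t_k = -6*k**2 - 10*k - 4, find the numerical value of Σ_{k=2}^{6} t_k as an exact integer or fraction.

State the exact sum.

Σ = -760

The ratio is (3*k**2 + 11*k + 10)/(3*k**2 + 5*k + 2).
Take A(k)=1, B(k)=1, C(k)=k**2 + 5*k/3 + 2/3.
f must satisfy (1)·f(k+1) − (1)·f(k) = k**2 + 5*k/3 + 2/3.
From deg A=0, deg B=0, deg C=2: d=3.
A polynomial solution: f(k) = k**2*(k + 1)/3.
So s_k = (B(k−1)f/C)·t_k = (k**2/(3*k + 2))·t_k = 2*k**2*(-k - 1).
s_(k+1) − s_k = -6*k**2 - 10*k - 4 = t_k.
Sum = s_(7) − s_(2); s_(7) = -784, s_(2) = -24 ⇒ -760.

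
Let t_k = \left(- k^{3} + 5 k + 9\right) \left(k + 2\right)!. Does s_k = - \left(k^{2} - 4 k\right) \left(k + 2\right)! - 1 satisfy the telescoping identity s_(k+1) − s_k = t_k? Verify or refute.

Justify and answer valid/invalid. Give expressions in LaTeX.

s_(k+1) = (4*k - (k + 1)**2 + 4)*factorial(k + 3) - 1
s_(k+1) − s_k = (-k**3 + 5*k + 9)*factorial(k + 2)
(s_(k+1) − s_k) − t_k = 0

Valid: the claim telescopes to t_k.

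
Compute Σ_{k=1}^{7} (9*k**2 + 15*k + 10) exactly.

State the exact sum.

Σ = 1750

r(k) = (9*k**2 + 33*k + 34)/(9*k**2 + 15*k + 10) after simplifying.
Normal form (A,B,C) = (1, 1, k**2 + 5*k/3 + 10/9).
Key eq: (1)·f(k+1) = (1)·f(k) + (k**2 + 5*k/3 + 10/9).
From deg A=0, deg B=0, deg C=2: d=3.
Solve for f: f(k) = k*(3*k**2 + 3*k + 4)/9 (degree 3 ≤ 3).
So s_k = (B(k−1)f/C)·t_k = (k*(3*k**2 + 3*k + 4)/(9*k**2 + 15*k + 10))·t_k = k*(3*k**2 + 3*k + 4).
s_(k+1) − s_k = 9*k**2 + 15*k + 10 = t_k.
Telescoping: Σ = s_(8) − s_(1) = 1760 − (10) = 1750.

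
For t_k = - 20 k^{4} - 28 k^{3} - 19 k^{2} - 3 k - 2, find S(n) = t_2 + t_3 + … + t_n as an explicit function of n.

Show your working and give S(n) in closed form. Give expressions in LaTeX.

S(n) = - 4 n^{5} - 17 n^{4} - 27 n^{3} - 18 n^{2} - 6 n + 72

Step 1: r(k) = (20*k**4 + 108*k**3 + 223*k**2 + 205*k + 72)/(20*k**4 + 28*k**3 + 19*k**2 + 3*k + 2).
So A=1 and B=1, with C=k**4 + 7*k**3/5 + 19*k**2/20 + 3*k/20 + 1/10.
Set up (1)·f(k+1) − (1)·f(k) − (k**4 + 7*k**3/5 + 19*k**2/20 + 3*k/20 + 1/10) = 0.
deg f ≤ 5 (via 0,0,4).
Solve for f: f(k) = k*(4*k**4 - 3*k**3 - k**2 - k + 3)/20 (degree 5 ≤ 5).
Get s_k = R·t_k = k*(-4*k**4 + 3*k**3 + k**2 + k - 3) with R(k) = B(k−1)f(k)/C(k) = k*(4*k**4 - 3*k**3 - k**2 - k + 3)/(20*k**4 + 28*k**3 + 19*k**2 + 3*k + 2).
Verify: -20*k**4 - 28*k**3 - 19*k**2 - 3*k - 2 matches t_k.
Σ_(k=2)^n t_k = s_(n+1) − s_(2) = (-4*n**5 - 17*n**4 - 27*n**3 - 18*n**2 - 6*n - 2) − (-74), i.e. -4*n**5 - 17*n**4 - 27*n**3 - 18*n**2 - 6*n + 72.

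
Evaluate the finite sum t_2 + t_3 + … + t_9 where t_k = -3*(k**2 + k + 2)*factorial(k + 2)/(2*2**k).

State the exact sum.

t_(k+1)/t_k = (k + 3)*(k + (k + 1)**2 + 3)/(2*(k**2 + k + 2)).
Gosper form: A/B · C(k+1)/C(k) with A=k/2 + 3/2, B=1, C=k**2 + k + 2.
f must satisfy (k/2 + 3/2)·f(k+1) − (1)·f(k) = k**2 + k + 2.
deg f ≤ 1 (via 1,0,2).
Coefficient equations give f(k) = 2*(k - 1).
Certificate R = B(k−1)f/C = 2*(k - 1)/(k**2 + k + 2) gives s_k = -3*(k - 1)*factorial(k + 2)/2**k.
Δs = -3*(k**2 + k + 2)*factorial(k + 2)/(2*2**k), as required.
Sum = s_(10) − s_(2); s_(10) = -12629925, s_(2) = -18 ⇒ -12629907.

Σ = -12629907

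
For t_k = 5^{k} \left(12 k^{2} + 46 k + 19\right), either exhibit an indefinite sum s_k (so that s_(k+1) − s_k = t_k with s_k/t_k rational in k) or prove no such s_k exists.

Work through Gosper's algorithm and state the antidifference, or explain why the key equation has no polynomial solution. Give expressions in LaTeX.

t_(k+1)/t_k = 5*(12*k**2 + 70*k + 77)/(12*k**2 + 46*k + 19).
So A=5 and B=1, with C=k**2 + 23*k/6 + 19/12.
Set up (5)·f(k+1) − (1)·f(k) − (k**2 + 23*k/6 + 19/12) = 0.
d = 2 from the (0,0,2) case.
A polynomial solution: f(k) = (k + 2)*(3*k - 2)/12.
Then R = B(k−1)f/C = (k + 2)*(3*k - 2)/(12*k**2 + 46*k + 19), so s_k = R(k)·t_k = 5**k*(3*k**2 + 4*k - 4).
Δs = 5**k*(12*k**2 + 46*k + 19), as required.

s_k = 5^{k} \left(3 k^{2} + 4 k - 4\right)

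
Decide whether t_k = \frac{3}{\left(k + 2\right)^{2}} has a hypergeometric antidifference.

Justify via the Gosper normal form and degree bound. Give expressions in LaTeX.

No; the coefficient equations for f are inconsistent.

Step 1: r(k) = (k + 2)**2/(k + 3)**2.
Take A(k)=k**2 + 4*k + 4, B(k)=k**2 + 6*k + 9, C(k)=1.
f must satisfy (k**2 + 4*k + 4)·f(k+1) − (k**2 + 4*k + 4)·f(k) = 1.
deg f ≤ 0 (via 2,2,0).
Write f(k) = c0. Then LHS − RHS = -1, requiring -1 = 0: contradictory. No certificate.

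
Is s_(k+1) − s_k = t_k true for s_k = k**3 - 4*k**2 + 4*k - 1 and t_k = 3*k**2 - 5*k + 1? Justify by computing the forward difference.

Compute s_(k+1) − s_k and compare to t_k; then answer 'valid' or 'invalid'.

valid; difference matches t_k

s_(k+1) = k*(k**2 - k - 1)
s_(k+1) − s_k = 3*k**2 - 5*k + 1
(s_(k+1) − s_k) − t_k = 0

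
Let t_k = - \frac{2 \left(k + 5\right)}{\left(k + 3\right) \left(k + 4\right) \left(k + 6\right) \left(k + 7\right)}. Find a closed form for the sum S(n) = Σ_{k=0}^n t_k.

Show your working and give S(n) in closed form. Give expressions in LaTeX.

S(n) = \frac{- n^{2} - 11 n - 10}{18 \left(n^{2} + 11 n + 28\right)}

Step 1: r(k) = (k + 3)*(k + 6)**2/((k + 5)**2*(k + 8)).
Normal form (A,B,C) = (k + 3, k + 8, k**2 + 10*k + 25).
f must satisfy (k + 3)·f(k+1) − (k + 7)·f(k) = k**2 + 10*k + 25.
deg f ≤ 4 (via 1,1,2).
A polynomial solution: f(k) = k*(k + 4)*(k + 5)*(k + 9)/36.
Then R = B(k−1)f/C = k*(k + 4)*(k + 7)*(k + 9)/(36*(k + 5)), so s_k = R(k)·t_k = k*(-k - 9)/(18*(k**2 + 9*k + 18)).
s_(k+1) − s_k = 2*(-k - 5)/(k**4 + 20*k**3 + 145*k**2 + 450*k + 504) = t_k.
Evaluate: s_(n+1) = (-n**2 - 11*n - 10)/(18*(n**2 + 11*n + 28)); subtract s_(0) = 0 ⇒ S(n) = (-n**2 - 11*n - 10)/(18*(n**2 + 11*n + 28)).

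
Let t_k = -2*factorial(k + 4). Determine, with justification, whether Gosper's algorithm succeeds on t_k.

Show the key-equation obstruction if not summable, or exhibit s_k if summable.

Compute t_(k+1)/t_k: get k + 5.
Normal form (A,B,C) = (k + 5, 1, 1).
Set up (k + 5)·f(k+1) − (1)·f(k) − (1) = 0.
deg f ≤ -1 (via 1,0,0).
d = -1 < 0 ⇒ no nonzero polynomial f; not summable.

No — negative degree bound, so no certificate f.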